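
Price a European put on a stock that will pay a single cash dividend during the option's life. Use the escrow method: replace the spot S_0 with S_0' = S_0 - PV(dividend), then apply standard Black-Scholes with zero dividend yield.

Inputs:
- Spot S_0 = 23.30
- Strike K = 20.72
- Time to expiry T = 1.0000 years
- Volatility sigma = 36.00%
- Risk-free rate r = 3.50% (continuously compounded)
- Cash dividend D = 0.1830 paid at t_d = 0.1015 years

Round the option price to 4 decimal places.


Answer: Price = 1.7667

Derivation:
PV(D) = D * exp(-r * t_d) = 0.1830 * 0.99645380 = 0.18235105
S_0' = S_0 - PV(D) = 23.3000 - 0.18235105 = 23.11764895
d1 = (ln(S_0'/K) + (r + sigma^2/2)*T) / (sigma*sqrt(T)) = 0.58138037
d2 = d1 - sigma*sqrt(T) = 0.22138037
exp(-rT) = 0.96560542
N(-d1) = 0.28049206; N(-d2) = 0.41239814
P = K * exp(-rT) * N(-d2) - S_0' * N(-d1) = 20.7200 * 0.96560542 * 0.41239814 - 23.11764895 * 0.28049206 = 1.7667


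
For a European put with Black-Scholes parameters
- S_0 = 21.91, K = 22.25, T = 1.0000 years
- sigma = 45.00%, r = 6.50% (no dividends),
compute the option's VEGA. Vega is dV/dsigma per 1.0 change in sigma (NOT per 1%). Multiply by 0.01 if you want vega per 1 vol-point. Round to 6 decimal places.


d1 = 0.3352247667; d2 = -0.1147752333
phi(d1) = 0.3771446963; exp(-qT) = 1.0000000000; exp(-rT) = 0.9370674634
Vega = S * exp(-qT) * phi(d1) * sqrt(T) = 21.9100 * 1.0000000000 * 0.3771446963 * 1.0000000000 = 8.263240

Answer: Vega = 8.263240


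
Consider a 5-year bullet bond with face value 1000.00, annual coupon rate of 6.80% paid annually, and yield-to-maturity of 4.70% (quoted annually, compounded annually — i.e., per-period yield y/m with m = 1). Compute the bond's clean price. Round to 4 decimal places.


Answer: Price = 1091.6780

Derivation:
Coupon per period c = face * coupon_rate / m = 68.000000
Periods per year m = 1; per-period yield y/m = 0.047000
Number of cashflows N = 5
Cashflows (t years, CF_t, discount factor 1/(1+y/m)^(m*t), PV):
  t = 1.0000: CF_t = 68.000000, DF = 0.955110, PV = 64.947469
  t = 2.0000: CF_t = 68.000000, DF = 0.912235, PV = 62.031967
  t = 3.0000: CF_t = 68.000000, DF = 0.871284, PV = 59.247341
  t = 4.0000: CF_t = 68.000000, DF = 0.832172, PV = 56.587719
  t = 5.0000: CF_t = 1068.000000, DF = 0.794816, PV = 848.863470
Price P = sum_t PV_t = 1091.677965


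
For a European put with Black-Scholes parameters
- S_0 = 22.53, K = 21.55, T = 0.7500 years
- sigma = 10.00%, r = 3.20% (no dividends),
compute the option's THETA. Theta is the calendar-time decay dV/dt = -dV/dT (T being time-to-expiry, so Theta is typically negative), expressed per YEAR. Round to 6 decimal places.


Answer: Theta = -0.213400

Derivation:
d1 = 0.8339471057; d2 = 0.7473445653
phi(d1) = 0.2817676678; exp(-qT) = 1.0000000000; exp(-rT) = 0.9762857098
Theta = -S*exp(-qT)*phi(d1)*sigma/(2*sqrt(T)) + r*K*exp(-rT)*N(-d2) - q*S*exp(-qT)*N(-d1)
N(-d1) = 0.2021553955; N(-d2) = 0.2274277990; sqrt(T) = 0.8660254038
Term 1 = -22.5300 * 1.0000000000 * 0.2817676678 * 0.1000 / (2 * 0.8660254038) = -0.3665149733
Term 2 = 0.0320 * 21.5500 * 0.9762857098 * 0.2274277990 = 0.1531149982
Term 3 = 0 (no dividend yield, q = 0)
Theta = -0.3665149733 + (0.1531149982) + (0.0000000000) = -0.213400


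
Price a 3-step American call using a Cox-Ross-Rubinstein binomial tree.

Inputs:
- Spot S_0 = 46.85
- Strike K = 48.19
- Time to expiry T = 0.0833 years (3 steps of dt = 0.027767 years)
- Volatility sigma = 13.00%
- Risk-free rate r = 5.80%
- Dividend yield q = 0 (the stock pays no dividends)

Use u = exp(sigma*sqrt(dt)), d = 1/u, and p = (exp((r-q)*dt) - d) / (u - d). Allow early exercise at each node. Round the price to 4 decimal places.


Answer: Price = V(0,0) = 0.2702

Derivation:
dt = T/N = 0.027767
u = exp(sigma*sqrt(dt)) = 1.021899; d = 1/u = 0.978571
p = (exp((r-q)*dt) - d) / (u - d) = 0.531784
Discount per step: exp(-r*dt) = 0.998391
Stock lattice S(k, i) with i counting down-moves:
  k=0: S(0,0) = 46.8500
  k=1: S(1,0) = 47.8760; S(1,1) = 45.8460
  k=2: S(2,0) = 48.9244; S(2,1) = 46.8500; S(2,2) = 44.8636
  k=3: S(3,0) = 49.9958; S(3,1) = 47.8760; S(3,2) = 45.8460; S(3,3) = 43.9022
Terminal payoffs V(N, i) = max(S_T - K, 0):
  V(3,0) = 1.805750; V(3,1) = 0.000000; V(3,2) = 0.000000; V(3,3) = 0.000000
Backward induction: V(k, i) = exp(-r*dt) * [p * V(k+1, i) + (1-p) * V(k+1, i+1)]; then take max(V_cont, immediate exercise) for American.
  V(2,0) = exp(-r*dt) * [p*1.805750 + (1-p)*0.000000] = 0.958723; exercise = 0.734372; V(2,0) = max -> 0.958723
  V(2,1) = exp(-r*dt) * [p*0.000000 + (1-p)*0.000000] = 0.000000; exercise = 0.000000; V(2,1) = max -> 0.000000
  V(2,2) = exp(-r*dt) * [p*0.000000 + (1-p)*0.000000] = 0.000000; exercise = 0.000000; V(2,2) = max -> 0.000000
  V(1,0) = exp(-r*dt) * [p*0.958723 + (1-p)*0.000000] = 0.509013; exercise = 0.000000; V(1,0) = max -> 0.509013
  V(1,1) = exp(-r*dt) * [p*0.000000 + (1-p)*0.000000] = 0.000000; exercise = 0.000000; V(1,1) = max -> 0.000000
  V(0,0) = exp(-r*dt) * [p*0.509013 + (1-p)*0.000000] = 0.270249; exercise = 0.000000; V(0,0) = max -> 0.270249


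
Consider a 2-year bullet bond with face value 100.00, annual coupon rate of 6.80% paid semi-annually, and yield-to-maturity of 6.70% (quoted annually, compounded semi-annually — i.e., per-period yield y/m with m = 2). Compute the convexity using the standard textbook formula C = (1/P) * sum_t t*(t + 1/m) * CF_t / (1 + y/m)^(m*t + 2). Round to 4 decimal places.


Answer: Convexity = 4.3811

Derivation:
Coupon per period c = face * coupon_rate / m = 3.400000
Periods per year m = 2; per-period yield y/m = 0.033500
Number of cashflows N = 4
Cashflows (t years, CF_t, discount factor 1/(1+y/m)^(m*t), PV):
  t = 0.5000: CF_t = 3.400000, DF = 0.967586, PV = 3.289792
  t = 1.0000: CF_t = 3.400000, DF = 0.936222, PV = 3.183156
  t = 1.5000: CF_t = 3.400000, DF = 0.905876, PV = 3.079977
  t = 2.0000: CF_t = 103.400000, DF = 0.876512, PV = 90.631385
Price P = sum_t PV_t = 100.184310
Convexity numerator sum_t t*(t + 1/m) * CF_t / (1+y/m)^(m*t + 2):
  t = 0.5000: term = 1.539989
  t = 1.0000: term = 4.470213
  t = 1.5000: term = 8.650631
  t = 2.0000: term = 424.255672
Convexity = (1/P) * sum = 438.916505 / 100.184310 = 4.381090


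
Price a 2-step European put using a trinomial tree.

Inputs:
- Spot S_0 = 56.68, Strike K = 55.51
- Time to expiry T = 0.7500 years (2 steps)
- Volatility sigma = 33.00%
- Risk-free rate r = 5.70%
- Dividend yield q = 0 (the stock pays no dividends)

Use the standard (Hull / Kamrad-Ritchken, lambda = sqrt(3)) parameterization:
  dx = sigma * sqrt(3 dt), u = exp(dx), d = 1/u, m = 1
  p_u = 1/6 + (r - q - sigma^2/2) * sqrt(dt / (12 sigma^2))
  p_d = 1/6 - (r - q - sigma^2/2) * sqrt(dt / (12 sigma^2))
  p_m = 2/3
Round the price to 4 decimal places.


dt = T/N = 0.375000; dx = sigma*sqrt(3*dt) = 0.350018
u = exp(dx) = 1.419093; d = 1/u = 0.704676
p_u = 0.168033, p_m = 0.666667, p_d = 0.165301
Discount per step: exp(-r*dt) = 0.978852
Stock lattice S(k, j) with j the centered position index:
  k=0: S(0,+0) = 56.6800
  k=1: S(1,-1) = 39.9410; S(1,+0) = 56.6800; S(1,+1) = 80.4342
  k=2: S(2,-2) = 28.1454; S(2,-1) = 39.9410; S(2,+0) = 56.6800; S(2,+1) = 80.4342; S(2,+2) = 114.1436
Terminal payoffs V(N, j) = max(K - S_T, 0):
  V(2,-2) = 27.364550; V(2,-1) = 15.568992; V(2,+0) = 0.000000; V(2,+1) = 0.000000; V(2,+2) = 0.000000
Backward induction: V(k, j) = exp(-r*dt) * [p_u * V(k+1, j+1) + p_m * V(k+1, j) + p_d * V(k+1, j-1)]
  V(1,-1) = exp(-r*dt) * [p_u*0.000000 + p_m*15.568992 + p_d*27.364550] = 14.587542
  V(1,+0) = exp(-r*dt) * [p_u*0.000000 + p_m*0.000000 + p_d*15.568992] = 2.519139
  V(1,+1) = exp(-r*dt) * [p_u*0.000000 + p_m*0.000000 + p_d*0.000000] = 0.000000
  V(0,+0) = exp(-r*dt) * [p_u*0.000000 + p_m*2.519139 + p_d*14.587542] = 4.004244

Answer: Price = V(0,0) = 4.0042


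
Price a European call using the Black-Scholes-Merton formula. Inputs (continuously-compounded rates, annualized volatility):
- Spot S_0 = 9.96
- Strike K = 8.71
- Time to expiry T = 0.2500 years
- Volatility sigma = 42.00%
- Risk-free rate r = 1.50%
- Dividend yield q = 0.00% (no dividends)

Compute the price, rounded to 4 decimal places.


d1 = (ln(S/K) + (r - q + 0.5*sigma^2) * T) / (sigma * sqrt(T)) = 0.76145372
d2 = d1 - sigma * sqrt(T) = 0.55145372
exp(-rT) = 0.99625702; exp(-qT) = 1.00000000
C = S_0 * exp(-qT) * N(d1) - K * exp(-rT) * N(d2)
N(d1) = 0.77680694; N(d2) = 0.70933866
C = 9.9600 * 1.00000000 * 0.77680694 - 8.7100 * 0.99625702 * 0.70933866 = 1.5818

Answer: Price = 1.5818


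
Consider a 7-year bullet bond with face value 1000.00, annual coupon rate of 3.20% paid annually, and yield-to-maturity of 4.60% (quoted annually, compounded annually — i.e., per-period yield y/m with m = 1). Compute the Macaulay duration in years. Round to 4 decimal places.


Coupon per period c = face * coupon_rate / m = 32.000000
Periods per year m = 1; per-period yield y/m = 0.046000
Number of cashflows N = 7
Cashflows (t years, CF_t, discount factor 1/(1+y/m)^(m*t), PV):
  t = 1.0000: CF_t = 32.000000, DF = 0.956023, PV = 30.592734
  t = 2.0000: CF_t = 32.000000, DF = 0.913980, PV = 29.247356
  t = 3.0000: CF_t = 32.000000, DF = 0.873786, PV = 27.961143
  t = 4.0000: CF_t = 32.000000, DF = 0.835359, PV = 26.731495
  t = 5.0000: CF_t = 32.000000, DF = 0.798623, PV = 25.555922
  t = 6.0000: CF_t = 32.000000, DF = 0.763501, PV = 24.432048
  t = 7.0000: CF_t = 1032.000000, DF = 0.729925, PV = 753.282548
Price P = sum_t PV_t = 917.803245
Macaulay numerator sum_t t * PV_t:
  t * PV_t at t = 1.0000: 30.592734
  t * PV_t at t = 2.0000: 58.494712
  t * PV_t at t = 3.0000: 83.883430
  t * PV_t at t = 4.0000: 106.925978
  t * PV_t at t = 5.0000: 127.779611
  t * PV_t at t = 6.0000: 146.592287
  t * PV_t at t = 7.0000: 5272.977833
Macaulay duration D = (sum_t t * PV_t) / P = 5827.246584 / 917.803245 = 6.349124

Answer: Macaulay duration = 6.3491 years


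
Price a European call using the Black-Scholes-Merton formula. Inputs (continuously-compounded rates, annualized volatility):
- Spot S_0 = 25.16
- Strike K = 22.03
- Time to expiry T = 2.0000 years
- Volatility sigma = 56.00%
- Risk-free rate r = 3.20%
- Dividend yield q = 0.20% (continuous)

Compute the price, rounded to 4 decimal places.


Answer: Price = 9.4327

Derivation:
d1 = (ln(S/K) + (r - q + 0.5*sigma^2) * T) / (sigma * sqrt(T)) = 0.63949004
d2 = d1 - sigma * sqrt(T) = -0.15246956
exp(-rT) = 0.93800500; exp(-qT) = 0.99600799
C = S_0 * exp(-qT) * N(d1) - K * exp(-rT) * N(d2)
N(d1) = 0.73874790; N(d2) = 0.43940830
C = 25.1600 * 0.99600799 * 0.73874790 - 22.0300 * 0.93800500 * 0.43940830 = 9.4327


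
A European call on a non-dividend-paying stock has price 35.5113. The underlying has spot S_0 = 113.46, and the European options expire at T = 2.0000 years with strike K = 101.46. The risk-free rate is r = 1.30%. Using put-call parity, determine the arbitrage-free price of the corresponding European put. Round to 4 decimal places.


Put-call parity: C - P = S_0 * exp(-qT) - K * exp(-rT).
S_0 * exp(-qT) = 113.4600 * 1.00000000 = 113.46000000
K * exp(-rT) = 101.4600 * 0.97433509 = 98.85603819
P = C - S*exp(-qT) + K*exp(-rT)
P = 35.5113 - 113.46000000 + 98.85603819 = 20.9073

Answer: Put price = 20.9073


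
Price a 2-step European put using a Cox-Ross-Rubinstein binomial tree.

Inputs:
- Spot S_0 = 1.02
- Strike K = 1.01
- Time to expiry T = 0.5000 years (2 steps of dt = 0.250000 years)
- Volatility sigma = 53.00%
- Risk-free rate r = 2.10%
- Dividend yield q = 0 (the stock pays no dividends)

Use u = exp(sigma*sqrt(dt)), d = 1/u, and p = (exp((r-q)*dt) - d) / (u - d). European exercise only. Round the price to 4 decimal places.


dt = T/N = 0.250000
u = exp(sigma*sqrt(dt)) = 1.303431; d = 1/u = 0.767206
p = (exp((r-q)*dt) - d) / (u - d) = 0.443951
Discount per step: exp(-r*dt) = 0.994764
Stock lattice S(k, i) with i counting down-moves:
  k=0: S(0,0) = 1.0200
  k=1: S(1,0) = 1.3295; S(1,1) = 0.7826
  k=2: S(2,0) = 1.7329; S(2,1) = 1.0200; S(2,2) = 0.6004
Terminal payoffs V(N, i) = max(K - S_T, 0):
  V(2,0) = 0.000000; V(2,1) = 0.000000; V(2,2) = 0.409623
Backward induction: V(k, i) = exp(-r*dt) * [p * V(k+1, i) + (1-p) * V(k+1, i+1)].
  V(1,0) = exp(-r*dt) * [p*0.000000 + (1-p)*0.000000] = 0.000000
  V(1,1) = exp(-r*dt) * [p*0.000000 + (1-p)*0.409623] = 0.226578
  V(0,0) = exp(-r*dt) * [p*0.000000 + (1-p)*0.226578] = 0.125328

Answer: Price = V(0,0) = 0.1253


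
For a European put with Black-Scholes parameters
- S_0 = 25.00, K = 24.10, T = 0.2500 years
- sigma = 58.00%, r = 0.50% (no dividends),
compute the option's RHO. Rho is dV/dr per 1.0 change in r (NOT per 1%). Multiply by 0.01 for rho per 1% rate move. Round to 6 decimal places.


Answer: Rho = -3.042974

Derivation:
d1 = 0.2757378771; d2 = -0.0142621229
phi(d1) = 0.3840608706; exp(-qT) = 1.0000000000; exp(-rT) = 0.9987507809
N(-d2) = 0.5056895709
Rho = -K*T*exp(-rT)*N(-d2) = -24.1000 * 0.2500 * 0.9987507809 * 0.5056895709 = -3.042974


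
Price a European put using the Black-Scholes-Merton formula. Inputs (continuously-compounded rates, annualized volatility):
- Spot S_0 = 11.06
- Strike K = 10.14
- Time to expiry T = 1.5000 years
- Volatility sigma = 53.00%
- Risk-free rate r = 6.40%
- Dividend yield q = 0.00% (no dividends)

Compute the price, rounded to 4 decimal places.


d1 = (ln(S/K) + (r - q + 0.5*sigma^2) * T) / (sigma * sqrt(T)) = 0.60624409
d2 = d1 - sigma * sqrt(T) = -0.04287070
exp(-rT) = 0.90846402; exp(-qT) = 1.00000000
P = K * exp(-rT) * N(-d2) - S_0 * exp(-qT) * N(-d1)
N(-d1) = 0.27217634; N(-d2) = 0.51709770
P = 10.1400 * 0.90846402 * 0.51709770 - 11.0600 * 1.00000000 * 0.27217634 = 1.7531

Answer: Price = 1.7531


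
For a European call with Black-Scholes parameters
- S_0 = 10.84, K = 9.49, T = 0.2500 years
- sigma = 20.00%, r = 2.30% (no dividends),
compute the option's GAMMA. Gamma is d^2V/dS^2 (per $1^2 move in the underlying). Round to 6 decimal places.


Answer: Gamma = 0.130960

Derivation:
d1 = 1.4375438339; d2 = 1.3375438339
phi(d1) = 0.1419607497; exp(-qT) = 1.0000000000; exp(-rT) = 0.9942664996
Gamma = exp(-qT) * phi(d1) / (S * sigma * sqrt(T)) = 1.0000000000 * 0.1419607497 / (10.8400 * 0.2000 * 0.5000000000) = 0.130960


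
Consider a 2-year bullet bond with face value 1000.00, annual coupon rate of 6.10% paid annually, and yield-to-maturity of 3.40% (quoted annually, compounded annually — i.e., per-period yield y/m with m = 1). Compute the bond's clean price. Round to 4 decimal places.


Answer: Price = 1051.3658

Derivation:
Coupon per period c = face * coupon_rate / m = 61.000000
Periods per year m = 1; per-period yield y/m = 0.034000
Number of cashflows N = 2
Cashflows (t years, CF_t, discount factor 1/(1+y/m)^(m*t), PV):
  t = 1.0000: CF_t = 61.000000, DF = 0.967118, PV = 58.994197
  t = 2.0000: CF_t = 1061.000000, DF = 0.935317, PV = 992.371553
Price P = sum_t PV_t = 1051.365750


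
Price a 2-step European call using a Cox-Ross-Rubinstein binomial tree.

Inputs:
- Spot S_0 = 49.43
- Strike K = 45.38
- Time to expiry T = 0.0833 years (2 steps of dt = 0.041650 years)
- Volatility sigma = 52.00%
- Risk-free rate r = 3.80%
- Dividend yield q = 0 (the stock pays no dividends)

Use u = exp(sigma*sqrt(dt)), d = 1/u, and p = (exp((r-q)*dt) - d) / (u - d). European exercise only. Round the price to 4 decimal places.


dt = T/N = 0.041650
u = exp(sigma*sqrt(dt)) = 1.111959; d = 1/u = 0.899314
p = (exp((r-q)*dt) - d) / (u - d) = 0.480943
Discount per step: exp(-r*dt) = 0.998419
Stock lattice S(k, i) with i counting down-moves:
  k=0: S(0,0) = 49.4300
  k=1: S(1,0) = 54.9641; S(1,1) = 44.4531
  k=2: S(2,0) = 61.1179; S(2,1) = 49.4300; S(2,2) = 39.9773
Terminal payoffs V(N, i) = max(S_T - K, 0):
  V(2,0) = 15.737863; V(2,1) = 4.050000; V(2,2) = 0.000000
Backward induction: V(k, i) = exp(-r*dt) * [p * V(k+1, i) + (1-p) * V(k+1, i+1)].
  V(1,0) = exp(-r*dt) * [p*15.737863 + (1-p)*4.050000] = 9.655899
  V(1,1) = exp(-r*dt) * [p*4.050000 + (1-p)*0.000000] = 1.944738
  V(0,0) = exp(-r*dt) * [p*9.655899 + (1-p)*1.944738] = 5.644426

Answer: Price = V(0,0) = 5.6444


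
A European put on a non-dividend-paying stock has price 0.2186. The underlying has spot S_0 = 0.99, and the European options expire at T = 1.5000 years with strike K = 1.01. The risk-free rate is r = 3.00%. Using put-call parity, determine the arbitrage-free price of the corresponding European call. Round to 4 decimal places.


Put-call parity: C - P = S_0 * exp(-qT) - K * exp(-rT).
S_0 * exp(-qT) = 0.9900 * 1.00000000 = 0.99000000
K * exp(-rT) = 1.0100 * 0.95599748 = 0.96555746
C = P + S*exp(-qT) - K*exp(-rT)
C = 0.2186 + 0.99000000 - 0.96555746 = 0.2430

Answer: Call price = 0.2430


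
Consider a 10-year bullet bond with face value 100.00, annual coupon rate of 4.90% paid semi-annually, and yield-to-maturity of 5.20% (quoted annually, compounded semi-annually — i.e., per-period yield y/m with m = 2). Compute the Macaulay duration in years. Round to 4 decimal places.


Answer: Macaulay duration = 7.9957 years

Derivation:
Coupon per period c = face * coupon_rate / m = 2.450000
Periods per year m = 2; per-period yield y/m = 0.026000
Number of cashflows N = 20
Cashflows (t years, CF_t, discount factor 1/(1+y/m)^(m*t), PV):
  t = 0.5000: CF_t = 2.450000, DF = 0.974659, PV = 2.387914
  t = 1.0000: CF_t = 2.450000, DF = 0.949960, PV = 2.327402
  t = 1.5000: CF_t = 2.450000, DF = 0.925887, PV = 2.268423
  t = 2.0000: CF_t = 2.450000, DF = 0.902424, PV = 2.210938
  t = 2.5000: CF_t = 2.450000, DF = 0.879555, PV = 2.154911
  t = 3.0000: CF_t = 2.450000, DF = 0.857266, PV = 2.100303
  t = 3.5000: CF_t = 2.450000, DF = 0.835542, PV = 2.047079
  t = 4.0000: CF_t = 2.450000, DF = 0.814369, PV = 1.995204
  t = 4.5000: CF_t = 2.450000, DF = 0.793732, PV = 1.944643
  t = 5.0000: CF_t = 2.450000, DF = 0.773618, PV = 1.895363
  t = 5.5000: CF_t = 2.450000, DF = 0.754013, PV = 1.847333
  t = 6.0000: CF_t = 2.450000, DF = 0.734906, PV = 1.800519
  t = 6.5000: CF_t = 2.450000, DF = 0.716282, PV = 1.754892
  t = 7.0000: CF_t = 2.450000, DF = 0.698131, PV = 1.710421
  t = 7.5000: CF_t = 2.450000, DF = 0.680440, PV = 1.667077
  t = 8.0000: CF_t = 2.450000, DF = 0.663197, PV = 1.624831
  t = 8.5000: CF_t = 2.450000, DF = 0.646390, PV = 1.583656
  t = 9.0000: CF_t = 2.450000, DF = 0.630010, PV = 1.543525
  t = 9.5000: CF_t = 2.450000, DF = 0.614045, PV = 1.504410
  t = 10.0000: CF_t = 102.450000, DF = 0.598484, PV = 61.314720
Price P = sum_t PV_t = 97.683563
Macaulay numerator sum_t t * PV_t:
  t * PV_t at t = 0.5000: 1.193957
  t * PV_t at t = 1.0000: 2.327402
  t * PV_t at t = 1.5000: 3.402634
  t * PV_t at t = 2.0000: 4.421877
  t * PV_t at t = 2.5000: 5.387277
  t * PV_t at t = 3.0000: 6.300909
  t * PV_t at t = 3.5000: 7.164776
  t * PV_t at t = 4.0000: 7.980814
  t * PV_t at t = 4.5000: 8.750893
  t * PV_t at t = 5.0000: 9.476817
  t * PV_t at t = 5.5000: 10.160330
  t * PV_t at t = 6.0000: 10.803115
  t * PV_t at t = 6.5000: 11.406798
  t * PV_t at t = 7.0000: 11.972947
  t * PV_t at t = 7.5000: 12.503078
  t * PV_t at t = 8.0000: 12.998651
  t * PV_t at t = 8.5000: 13.461079
  t * PV_t at t = 9.0000: 13.891723
  t * PV_t at t = 9.5000: 14.291896
  t * PV_t at t = 10.0000: 613.147197
Macaulay duration D = (sum_t t * PV_t) / P = 781.044168 / 97.683563 = 7.995656


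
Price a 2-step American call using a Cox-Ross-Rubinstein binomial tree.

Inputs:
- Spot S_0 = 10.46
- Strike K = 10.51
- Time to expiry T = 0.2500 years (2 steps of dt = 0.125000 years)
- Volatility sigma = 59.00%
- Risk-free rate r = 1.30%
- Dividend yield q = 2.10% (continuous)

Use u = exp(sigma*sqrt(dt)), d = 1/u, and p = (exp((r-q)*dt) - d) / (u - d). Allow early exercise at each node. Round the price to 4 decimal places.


Answer: Price = V(0,0) = 1.0621

Derivation:
dt = T/N = 0.125000
u = exp(sigma*sqrt(dt)) = 1.231948; d = 1/u = 0.811723
p = (exp((r-q)*dt) - d) / (u - d) = 0.445661
Discount per step: exp(-r*dt) = 0.998376
Stock lattice S(k, i) with i counting down-moves:
  k=0: S(0,0) = 10.4600
  k=1: S(1,0) = 12.8862; S(1,1) = 8.4906
  k=2: S(2,0) = 15.8751; S(2,1) = 10.4600; S(2,2) = 6.8920
Terminal payoffs V(N, i) = max(S_T - K, 0):
  V(2,0) = 5.365094; V(2,1) = 0.000000; V(2,2) = 0.000000
Backward induction: V(k, i) = exp(-r*dt) * [p * V(k+1, i) + (1-p) * V(k+1, i+1)]; then take max(V_cont, immediate exercise) for American.
  V(1,0) = exp(-r*dt) * [p*5.365094 + (1-p)*0.000000] = 2.387129; exercise = 2.376174; V(1,0) = max -> 2.387129
  V(1,1) = exp(-r*dt) * [p*0.000000 + (1-p)*0.000000] = 0.000000; exercise = 0.000000; V(1,1) = max -> 0.000000
  V(0,0) = exp(-r*dt) * [p*2.387129 + (1-p)*0.000000] = 1.062122; exercise = 0.000000; V(0,0) = max -> 1.062122


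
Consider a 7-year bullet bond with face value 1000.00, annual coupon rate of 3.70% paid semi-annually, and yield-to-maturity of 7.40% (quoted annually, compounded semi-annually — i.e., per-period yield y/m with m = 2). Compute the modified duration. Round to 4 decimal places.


Answer: Modified duration = 5.8994

Derivation:
Coupon per period c = face * coupon_rate / m = 18.500000
Periods per year m = 2; per-period yield y/m = 0.037000
Number of cashflows N = 14
Cashflows (t years, CF_t, discount factor 1/(1+y/m)^(m*t), PV):
  t = 0.5000: CF_t = 18.500000, DF = 0.964320, PV = 17.839923
  t = 1.0000: CF_t = 18.500000, DF = 0.929913, PV = 17.203397
  t = 1.5000: CF_t = 18.500000, DF = 0.896734, PV = 16.589583
  t = 2.0000: CF_t = 18.500000, DF = 0.864739, PV = 15.997669
  t = 2.5000: CF_t = 18.500000, DF = 0.833885, PV = 15.426874
  t = 3.0000: CF_t = 18.500000, DF = 0.804132, PV = 14.876446
  t = 3.5000: CF_t = 18.500000, DF = 0.775441, PV = 14.345657
  t = 4.0000: CF_t = 18.500000, DF = 0.747773, PV = 13.833806
  t = 4.5000: CF_t = 18.500000, DF = 0.721093, PV = 13.340218
  t = 5.0000: CF_t = 18.500000, DF = 0.695364, PV = 12.864241
  t = 5.5000: CF_t = 18.500000, DF = 0.670554, PV = 12.405247
  t = 6.0000: CF_t = 18.500000, DF = 0.646629, PV = 11.962629
  t = 6.5000: CF_t = 18.500000, DF = 0.623557, PV = 11.535805
  t = 7.0000: CF_t = 1018.500000, DF = 0.601309, PV = 612.432803
Price P = sum_t PV_t = 800.654297
First compute Macaulay numerator sum_t t * PV_t:
  t * PV_t at t = 0.5000: 8.919961
  t * PV_t at t = 1.0000: 17.203397
  t * PV_t at t = 1.5000: 24.884374
  t * PV_t at t = 2.0000: 31.995338
  t * PV_t at t = 2.5000: 38.567186
  t * PV_t at t = 3.0000: 44.629338
  t * PV_t at t = 3.5000: 50.209798
  t * PV_t at t = 4.0000: 55.335224
  t * PV_t at t = 4.5000: 60.030980
  t * PV_t at t = 5.0000: 64.321205
  t * PV_t at t = 5.5000: 68.228857
  t * PV_t at t = 6.0000: 71.775777
  t * PV_t at t = 6.5000: 74.982731
  t * PV_t at t = 7.0000: 4287.029618
Macaulay duration D = 4898.113784 / 800.654297 = 6.117639
Modified duration = D / (1 + y/m) = 6.117639 / (1 + 0.037000) = 5.899362


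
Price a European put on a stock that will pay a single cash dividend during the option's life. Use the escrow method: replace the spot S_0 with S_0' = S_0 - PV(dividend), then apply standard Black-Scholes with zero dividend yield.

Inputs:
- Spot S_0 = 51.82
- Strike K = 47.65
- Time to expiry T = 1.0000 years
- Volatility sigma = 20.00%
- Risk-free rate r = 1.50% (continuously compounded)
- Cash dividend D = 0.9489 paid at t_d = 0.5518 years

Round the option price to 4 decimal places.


PV(D) = D * exp(-r * t_d) = 0.9489 * 0.99175716 = 0.94107837
S_0' = S_0 - PV(D) = 51.8200 - 0.94107837 = 50.87892163
d1 = (ln(S_0'/K) + (r + sigma^2/2)*T) / (sigma*sqrt(T)) = 0.50283047
d2 = d1 - sigma*sqrt(T) = 0.30283047
exp(-rT) = 0.98511194
N(-d1) = 0.30754173; N(-d2) = 0.38100953
P = K * exp(-rT) * N(-d2) - S_0' * N(-d1) = 47.6500 * 0.98511194 * 0.38100953 - 50.87892163 * 0.30754173 = 2.2374

Answer: Price = 2.2374


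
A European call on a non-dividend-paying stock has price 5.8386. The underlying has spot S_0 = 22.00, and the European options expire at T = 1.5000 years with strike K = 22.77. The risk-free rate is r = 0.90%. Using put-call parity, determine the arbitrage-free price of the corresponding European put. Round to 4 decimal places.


Put-call parity: C - P = S_0 * exp(-qT) - K * exp(-rT).
S_0 * exp(-qT) = 22.0000 * 1.00000000 = 22.00000000
K * exp(-rT) = 22.7700 * 0.98659072 = 22.46467061
P = C - S*exp(-qT) + K*exp(-rT)
P = 5.8386 - 22.00000000 + 22.46467061 = 6.3033

Answer: Put price = 6.3033


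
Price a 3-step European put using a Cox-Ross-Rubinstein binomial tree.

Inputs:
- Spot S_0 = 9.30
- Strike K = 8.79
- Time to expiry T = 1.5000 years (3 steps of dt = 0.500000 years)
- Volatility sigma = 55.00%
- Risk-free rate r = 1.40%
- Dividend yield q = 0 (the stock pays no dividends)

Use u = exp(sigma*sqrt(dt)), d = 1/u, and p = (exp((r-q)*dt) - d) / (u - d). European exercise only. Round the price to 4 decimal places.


dt = T/N = 0.500000
u = exp(sigma*sqrt(dt)) = 1.475370; d = 1/u = 0.677796
p = (exp((r-q)*dt) - d) / (u - d) = 0.412787
Discount per step: exp(-r*dt) = 0.993024
Stock lattice S(k, i) with i counting down-moves:
  k=0: S(0,0) = 9.3000
  k=1: S(1,0) = 13.7209; S(1,1) = 6.3035
  k=2: S(2,0) = 20.2435; S(2,1) = 9.3000; S(2,2) = 4.2725
  k=3: S(3,0) = 29.8666; S(3,1) = 13.7209; S(3,2) = 6.3035; S(3,3) = 2.8959
Terminal payoffs V(N, i) = max(K - S_T, 0):
  V(3,0) = 0.000000; V(3,1) = 0.000000; V(3,2) = 2.486496; V(3,3) = 5.894122
Backward induction: V(k, i) = exp(-r*dt) * [p * V(k+1, i) + (1-p) * V(k+1, i+1)].
  V(2,0) = exp(-r*dt) * [p*0.000000 + (1-p)*0.000000] = 0.000000
  V(2,1) = exp(-r*dt) * [p*0.000000 + (1-p)*2.486496] = 1.449917
  V(2,2) = exp(-r*dt) * [p*2.486496 + (1-p)*5.894122] = 4.456194
  V(1,0) = exp(-r*dt) * [p*0.000000 + (1-p)*1.449917] = 0.845470
  V(1,1) = exp(-r*dt) * [p*1.449917 + (1-p)*4.456194] = 3.192813
  V(0,0) = exp(-r*dt) * [p*0.845470 + (1-p)*3.192813] = 2.208346

Answer: Price = V(0,0) = 2.2083


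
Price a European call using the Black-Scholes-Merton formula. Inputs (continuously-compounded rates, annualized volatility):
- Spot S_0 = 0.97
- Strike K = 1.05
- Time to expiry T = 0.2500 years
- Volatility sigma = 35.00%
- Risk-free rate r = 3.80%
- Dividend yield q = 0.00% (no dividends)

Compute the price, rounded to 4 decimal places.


d1 = (ln(S/K) + (r - q + 0.5*sigma^2) * T) / (sigma * sqrt(T)) = -0.31106784
d2 = d1 - sigma * sqrt(T) = -0.48606784
exp(-rT) = 0.99054498; exp(-qT) = 1.00000000
C = S_0 * exp(-qT) * N(d1) - K * exp(-rT) * N(d2)
N(d1) = 0.37787453; N(d2) = 0.31345953
C = 0.9700 * 1.00000000 * 0.37787453 - 1.0500 * 0.99054498 * 0.31345953 = 0.0405

Answer: Price = 0.0405


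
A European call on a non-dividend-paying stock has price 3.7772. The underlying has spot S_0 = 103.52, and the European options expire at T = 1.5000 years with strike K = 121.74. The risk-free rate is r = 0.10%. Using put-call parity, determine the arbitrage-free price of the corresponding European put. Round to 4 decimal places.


Put-call parity: C - P = S_0 * exp(-qT) - K * exp(-rT).
S_0 * exp(-qT) = 103.5200 * 1.00000000 = 103.52000000
K * exp(-rT) = 121.7400 * 0.99850112 = 121.55752689
P = C - S*exp(-qT) + K*exp(-rT)
P = 3.7772 - 103.52000000 + 121.55752689 = 21.8147

Answer: Put price = 21.8147


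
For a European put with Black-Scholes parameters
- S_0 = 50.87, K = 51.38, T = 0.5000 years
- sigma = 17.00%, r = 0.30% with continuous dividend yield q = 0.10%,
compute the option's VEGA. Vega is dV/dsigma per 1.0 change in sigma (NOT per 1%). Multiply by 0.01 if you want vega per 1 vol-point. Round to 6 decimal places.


Answer: Vega = 14.341468

Derivation:
d1 = -0.0145633454; d2 = -0.1347714982
phi(d1) = 0.3988999766; exp(-qT) = 0.9995001250; exp(-rT) = 0.9985011244
Vega = S * exp(-qT) * phi(d1) * sqrt(T) = 50.8700 * 0.9995001250 * 0.3988999766 * 0.7071067812 = 14.341468


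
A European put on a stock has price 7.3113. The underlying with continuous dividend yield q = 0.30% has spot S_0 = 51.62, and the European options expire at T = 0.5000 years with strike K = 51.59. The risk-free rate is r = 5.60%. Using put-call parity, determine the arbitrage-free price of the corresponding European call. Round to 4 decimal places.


Put-call parity: C - P = S_0 * exp(-qT) - K * exp(-rT).
S_0 * exp(-qT) = 51.6200 * 0.99850112 = 51.54262804
K * exp(-rT) = 51.5900 * 0.97238837 = 50.16551584
C = P + S*exp(-qT) - K*exp(-rT)
C = 7.3113 + 51.54262804 - 50.16551584 = 8.6884

Answer: Call price = 8.6884


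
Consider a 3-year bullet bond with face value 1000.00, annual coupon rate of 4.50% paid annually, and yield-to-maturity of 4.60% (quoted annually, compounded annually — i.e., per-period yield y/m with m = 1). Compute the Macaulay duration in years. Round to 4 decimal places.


Coupon per period c = face * coupon_rate / m = 45.000000
Periods per year m = 1; per-period yield y/m = 0.046000
Number of cashflows N = 3
Cashflows (t years, CF_t, discount factor 1/(1+y/m)^(m*t), PV):
  t = 1.0000: CF_t = 45.000000, DF = 0.956023, PV = 43.021033
  t = 2.0000: CF_t = 45.000000, DF = 0.913980, PV = 41.129094
  t = 3.0000: CF_t = 1045.000000, DF = 0.873786, PV = 913.106085
Price P = sum_t PV_t = 997.256211
Macaulay numerator sum_t t * PV_t:
  t * PV_t at t = 1.0000: 43.021033
  t * PV_t at t = 2.0000: 82.258188
  t * PV_t at t = 3.0000: 2739.318254
Macaulay duration D = (sum_t t * PV_t) / P = 2864.597475 / 997.256211 = 2.872479

Answer: Macaulay duration = 2.8725 years


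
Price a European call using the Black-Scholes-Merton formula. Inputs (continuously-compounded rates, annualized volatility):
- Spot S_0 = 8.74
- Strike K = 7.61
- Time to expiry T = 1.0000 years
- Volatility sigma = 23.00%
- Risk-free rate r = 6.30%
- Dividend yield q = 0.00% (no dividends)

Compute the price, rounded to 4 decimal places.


d1 = (ln(S/K) + (r - q + 0.5*sigma^2) * T) / (sigma * sqrt(T)) = 0.99085660
d2 = d1 - sigma * sqrt(T) = 0.76085660
exp(-rT) = 0.93894347; exp(-qT) = 1.00000000
C = S_0 * exp(-qT) * N(d1) - K * exp(-rT) * N(d2)
N(d1) = 0.83912220; N(d2) = 0.77662864
C = 8.7400 * 1.00000000 * 0.83912220 - 7.6100 * 0.93894347 * 0.77662864 = 1.7846

Answer: Price = 1.7846


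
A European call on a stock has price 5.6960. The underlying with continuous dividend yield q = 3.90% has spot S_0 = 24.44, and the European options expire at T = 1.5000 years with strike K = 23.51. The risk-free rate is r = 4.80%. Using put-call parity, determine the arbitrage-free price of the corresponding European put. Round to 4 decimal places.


Answer: Put price = 4.5215

Derivation:
Put-call parity: C - P = S_0 * exp(-qT) - K * exp(-rT).
S_0 * exp(-qT) = 24.4400 * 0.94317824 = 23.05127620
K * exp(-rT) = 23.5100 * 0.93053090 = 21.87678136
P = C - S*exp(-qT) + K*exp(-rT)
P = 5.6960 - 23.05127620 + 21.87678136 = 4.5215


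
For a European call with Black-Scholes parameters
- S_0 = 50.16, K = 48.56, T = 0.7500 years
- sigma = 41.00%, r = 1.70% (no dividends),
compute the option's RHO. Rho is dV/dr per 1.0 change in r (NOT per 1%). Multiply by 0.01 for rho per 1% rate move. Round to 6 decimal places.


Answer: Rho = 17.257635

Derivation:
d1 = 0.3047430730; d2 = -0.0503273425
phi(d1) = 0.3808412324; exp(-qT) = 1.0000000000; exp(-rT) = 0.9873309369
N(d2) = 0.4799307676
Rho = K*T*exp(-rT)*N(d2) = 48.5600 * 0.7500 * 0.9873309369 * 0.4799307676 = 17.257635


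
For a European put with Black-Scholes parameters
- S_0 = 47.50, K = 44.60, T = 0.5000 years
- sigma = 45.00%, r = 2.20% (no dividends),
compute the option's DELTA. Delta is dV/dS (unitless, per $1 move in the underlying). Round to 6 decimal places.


Answer: Delta = -0.347660

Derivation:
d1 = 0.3916455535; d2 = 0.0734475020
phi(d1) = 0.3694899814; exp(-qT) = 1.0000000000; exp(-rT) = 0.9890602788
N(-d1) = 0.3476600622
Delta = -exp(-qT) * N(-d1) = -1.0000000000 * 0.3476600622 = -0.347660


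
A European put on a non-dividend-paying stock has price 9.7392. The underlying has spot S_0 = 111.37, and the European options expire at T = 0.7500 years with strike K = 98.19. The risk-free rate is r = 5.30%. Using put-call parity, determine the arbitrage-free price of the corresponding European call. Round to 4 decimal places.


Put-call parity: C - P = S_0 * exp(-qT) - K * exp(-rT).
S_0 * exp(-qT) = 111.3700 * 1.00000000 = 111.37000000
K * exp(-rT) = 98.1900 * 0.96102967 = 94.36350296
C = P + S*exp(-qT) - K*exp(-rT)
C = 9.7392 + 111.37000000 - 94.36350296 = 26.7457

Answer: Call price = 26.7457


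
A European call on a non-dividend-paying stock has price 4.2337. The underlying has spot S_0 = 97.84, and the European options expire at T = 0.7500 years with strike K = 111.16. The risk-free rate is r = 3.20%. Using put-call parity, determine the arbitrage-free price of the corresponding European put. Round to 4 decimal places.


Put-call parity: C - P = S_0 * exp(-qT) - K * exp(-rT).
S_0 * exp(-qT) = 97.8400 * 1.00000000 = 97.84000000
K * exp(-rT) = 111.1600 * 0.97628571 = 108.52391950
P = C - S*exp(-qT) + K*exp(-rT)
P = 4.2337 - 97.84000000 + 108.52391950 = 14.9176

Answer: Put price = 14.9176


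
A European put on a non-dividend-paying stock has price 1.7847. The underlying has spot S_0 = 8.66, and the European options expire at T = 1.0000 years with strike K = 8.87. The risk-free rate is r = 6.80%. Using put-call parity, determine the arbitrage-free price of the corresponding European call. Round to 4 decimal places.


Put-call parity: C - P = S_0 * exp(-qT) - K * exp(-rT).
S_0 * exp(-qT) = 8.6600 * 1.00000000 = 8.66000000
K * exp(-rT) = 8.8700 * 0.93426047 = 8.28689040
C = P + S*exp(-qT) - K*exp(-rT)
C = 1.7847 + 8.66000000 - 8.28689040 = 2.1578

Answer: Call price = 2.1578


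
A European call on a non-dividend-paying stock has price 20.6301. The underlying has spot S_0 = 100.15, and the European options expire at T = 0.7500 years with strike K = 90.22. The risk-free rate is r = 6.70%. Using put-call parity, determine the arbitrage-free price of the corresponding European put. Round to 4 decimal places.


Answer: Put price = 6.2786

Derivation:
Put-call parity: C - P = S_0 * exp(-qT) - K * exp(-rT).
S_0 * exp(-qT) = 100.1500 * 1.00000000 = 100.15000000
K * exp(-rT) = 90.2200 * 0.95099165 = 85.79846638
P = C - S*exp(-qT) + K*exp(-rT)
P = 20.6301 - 100.15000000 + 85.79846638 = 6.2786


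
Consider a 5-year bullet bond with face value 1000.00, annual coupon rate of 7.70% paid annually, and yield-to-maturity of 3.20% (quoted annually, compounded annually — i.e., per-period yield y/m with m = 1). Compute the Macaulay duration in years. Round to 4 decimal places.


Coupon per period c = face * coupon_rate / m = 77.000000
Periods per year m = 1; per-period yield y/m = 0.032000
Number of cashflows N = 5
Cashflows (t years, CF_t, discount factor 1/(1+y/m)^(m*t), PV):
  t = 1.0000: CF_t = 77.000000, DF = 0.968992, PV = 74.612403
  t = 2.0000: CF_t = 77.000000, DF = 0.938946, PV = 72.298840
  t = 3.0000: CF_t = 77.000000, DF = 0.909831, PV = 70.057016
  t = 4.0000: CF_t = 77.000000, DF = 0.881620, PV = 67.884705
  t = 5.0000: CF_t = 1077.000000, DF = 0.854283, PV = 920.062260
Price P = sum_t PV_t = 1204.915224
Macaulay numerator sum_t t * PV_t:
  t * PV_t at t = 1.0000: 74.612403
  t * PV_t at t = 2.0000: 144.597680
  t * PV_t at t = 3.0000: 210.171047
  t * PV_t at t = 4.0000: 271.538821
  t * PV_t at t = 5.0000: 4600.311301
Macaulay duration D = (sum_t t * PV_t) / P = 5301.231252 / 1204.915224 = 4.399672

Answer: Macaulay duration = 4.3997 years


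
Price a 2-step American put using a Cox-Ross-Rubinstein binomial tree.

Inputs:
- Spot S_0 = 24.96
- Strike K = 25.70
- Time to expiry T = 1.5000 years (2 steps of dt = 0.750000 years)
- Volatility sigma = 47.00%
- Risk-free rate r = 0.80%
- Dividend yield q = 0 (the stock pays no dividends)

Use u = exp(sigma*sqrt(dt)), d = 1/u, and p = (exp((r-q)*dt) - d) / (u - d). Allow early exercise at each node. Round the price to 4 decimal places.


dt = T/N = 0.750000
u = exp(sigma*sqrt(dt)) = 1.502352; d = 1/u = 0.665623
p = (exp((r-q)*dt) - d) / (u - d) = 0.406816
Discount per step: exp(-r*dt) = 0.994018
Stock lattice S(k, i) with i counting down-moves:
  k=0: S(0,0) = 24.9600
  k=1: S(1,0) = 37.4987; S(1,1) = 16.6139
  k=2: S(2,0) = 56.3363; S(2,1) = 24.9600; S(2,2) = 11.0586
Terminal payoffs V(N, i) = max(K - S_T, 0):
  V(2,0) = 0.000000; V(2,1) = 0.740000; V(2,2) = 14.641375
Backward induction: V(k, i) = exp(-r*dt) * [p * V(k+1, i) + (1-p) * V(k+1, i+1)]; then take max(V_cont, immediate exercise) for American.
  V(1,0) = exp(-r*dt) * [p*0.000000 + (1-p)*0.740000] = 0.436330; exercise = 0.000000; V(1,0) = max -> 0.436330
  V(1,1) = exp(-r*dt) * [p*0.740000 + (1-p)*14.641375] = 8.932313; exercise = 9.086052; V(1,1) = max -> 9.086052
  V(0,0) = exp(-r*dt) * [p*0.436330 + (1-p)*9.086052] = 5.533900; exercise = 0.740000; V(0,0) = max -> 5.533900

Answer: Price = V(0,0) = 5.5339


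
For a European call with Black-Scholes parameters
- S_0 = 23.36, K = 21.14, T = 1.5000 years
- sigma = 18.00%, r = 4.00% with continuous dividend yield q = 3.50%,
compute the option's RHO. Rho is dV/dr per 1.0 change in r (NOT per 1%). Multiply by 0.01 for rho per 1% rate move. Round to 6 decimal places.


Answer: Rho = 19.316329

Derivation:
d1 = 0.5972136211; d2 = 0.3767595442
phi(d1) = 0.3337808671; exp(-qT) = 0.9488543211; exp(-rT) = 0.9417645336
N(d2) = 0.6468238460
Rho = K*T*exp(-rT)*N(d2) = 21.1400 * 1.5000 * 0.9417645336 * 0.6468238460 = 19.316329


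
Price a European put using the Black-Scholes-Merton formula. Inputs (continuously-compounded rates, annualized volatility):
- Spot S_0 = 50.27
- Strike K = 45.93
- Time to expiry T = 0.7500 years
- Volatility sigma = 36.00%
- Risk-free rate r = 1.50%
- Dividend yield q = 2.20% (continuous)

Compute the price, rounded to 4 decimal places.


d1 = (ln(S/K) + (r - q + 0.5*sigma^2) * T) / (sigma * sqrt(T)) = 0.42865043
d2 = d1 - sigma * sqrt(T) = 0.11688129
exp(-rT) = 0.98881304; exp(-qT) = 0.98363538
P = K * exp(-rT) * N(-d2) - S_0 * exp(-qT) * N(-d1)
N(-d1) = 0.33408882; N(-d2) = 0.45347706
P = 45.9300 * 0.98881304 * 0.45347706 - 50.2700 * 0.98363538 * 0.33408882 = 4.0754

Answer: Price = 4.0754


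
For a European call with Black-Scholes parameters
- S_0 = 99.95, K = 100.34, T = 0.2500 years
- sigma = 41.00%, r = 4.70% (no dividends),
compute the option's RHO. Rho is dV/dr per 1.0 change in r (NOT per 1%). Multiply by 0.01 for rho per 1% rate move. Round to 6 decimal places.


d1 = 0.1408202043; d2 = -0.0641797957
phi(d1) = 0.3950062473; exp(-qT) = 1.0000000000; exp(-rT) = 0.9883187617
N(d2) = 0.4744135325
Rho = K*T*exp(-rT)*N(d2) = 100.3400 * 0.2500 * 0.9883187617 * 0.4744135325 = 11.761649

Answer: Rho = 11.761649


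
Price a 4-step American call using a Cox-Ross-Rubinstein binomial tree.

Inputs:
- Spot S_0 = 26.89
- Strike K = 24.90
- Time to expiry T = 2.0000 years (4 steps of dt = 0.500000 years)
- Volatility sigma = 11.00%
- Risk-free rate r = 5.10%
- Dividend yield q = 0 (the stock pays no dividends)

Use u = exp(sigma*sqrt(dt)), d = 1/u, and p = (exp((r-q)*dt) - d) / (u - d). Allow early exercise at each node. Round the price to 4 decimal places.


Answer: Price = V(0,0) = 4.6724

Derivation:
dt = T/N = 0.500000
u = exp(sigma*sqrt(dt)) = 1.080887; d = 1/u = 0.925166
p = (exp((r-q)*dt) - d) / (u - d) = 0.646425
Discount per step: exp(-r*dt) = 0.974822
Stock lattice S(k, i) with i counting down-moves:
  k=0: S(0,0) = 26.8900
  k=1: S(1,0) = 29.0650; S(1,1) = 24.8777
  k=2: S(2,0) = 31.4160; S(2,1) = 26.8900; S(2,2) = 23.0160
  k=3: S(3,0) = 33.9572; S(3,1) = 29.0650; S(3,2) = 24.8777; S(3,3) = 21.2937
  k=4: S(4,0) = 36.7038; S(4,1) = 31.4160; S(4,2) = 26.8900; S(4,3) = 23.0160; S(4,4) = 19.7002
Terminal payoffs V(N, i) = max(S_T - K, 0):
  V(4,0) = 11.803843; V(4,1) = 6.516020; V(4,2) = 1.990000; V(4,3) = 0.000000; V(4,4) = 0.000000
Backward induction: V(k, i) = exp(-r*dt) * [p * V(k+1, i) + (1-p) * V(k+1, i+1)]; then take max(V_cont, immediate exercise) for American.
  V(3,0) = exp(-r*dt) * [p*11.803843 + (1-p)*6.516020] = 9.684082; exercise = 9.057159; V(3,0) = max -> 9.684082
  V(3,1) = exp(-r*dt) * [p*6.516020 + (1-p)*1.990000] = 4.791967; exercise = 4.165044; V(3,1) = max -> 4.791967
  V(3,2) = exp(-r*dt) * [p*1.990000 + (1-p)*0.000000] = 1.253998; exercise = 0.000000; V(3,2) = max -> 1.253998
  V(3,3) = exp(-r*dt) * [p*0.000000 + (1-p)*0.000000] = 0.000000; exercise = 0.000000; V(3,3) = max -> 0.000000
  V(2,0) = exp(-r*dt) * [p*9.684082 + (1-p)*4.791967] = 7.754081; exercise = 6.516020; V(2,0) = max -> 7.754081
  V(2,1) = exp(-r*dt) * [p*4.791967 + (1-p)*1.253998] = 3.451875; exercise = 1.990000; V(2,1) = max -> 3.451875
  V(2,2) = exp(-r*dt) * [p*1.253998 + (1-p)*0.000000] = 0.790206; exercise = 0.000000; V(2,2) = max -> 0.790206
  V(1,0) = exp(-r*dt) * [p*7.754081 + (1-p)*3.451875] = 6.075999; exercise = 4.165044; V(1,0) = max -> 6.075999
  V(1,1) = exp(-r*dt) * [p*3.451875 + (1-p)*0.790206] = 2.447561; exercise = 0.000000; V(1,1) = max -> 2.447561
  V(0,0) = exp(-r*dt) * [p*6.075999 + (1-p)*2.447561] = 4.672396; exercise = 1.990000; V(0,0) = max -> 4.672396
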